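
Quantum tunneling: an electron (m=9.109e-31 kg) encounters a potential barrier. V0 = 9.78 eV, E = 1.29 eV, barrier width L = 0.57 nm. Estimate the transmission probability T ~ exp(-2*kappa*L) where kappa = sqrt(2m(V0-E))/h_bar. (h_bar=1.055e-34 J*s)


V0 - E = 8.49 eV = 1.3601e-18 J
kappa = sqrt(2 * m * (V0-E)) / h_bar
= sqrt(2 * 9.109e-31 * 1.3601e-18) / 1.055e-34
= 1.4920e+10 /m
2*kappa*L = 2 * 1.4920e+10 * 0.57e-9
= 17.0094
T = exp(-17.0094) = 4.101390e-08

4.101390e-08


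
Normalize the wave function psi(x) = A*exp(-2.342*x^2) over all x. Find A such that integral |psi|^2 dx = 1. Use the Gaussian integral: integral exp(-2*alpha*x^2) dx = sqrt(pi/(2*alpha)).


integral |psi|^2 dx = A^2 * sqrt(pi/(2*alpha)) = 1
A^2 = sqrt(2*alpha/pi)
= sqrt(2 * 2.342 / pi)
= 1.22105
A = sqrt(1.22105)
= 1.105

1.105


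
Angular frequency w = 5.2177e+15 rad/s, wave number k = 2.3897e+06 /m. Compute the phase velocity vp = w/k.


vp = w / k
= 5.2177e+15 / 2.3897e+06
= 2.1834e+09 m/s

2.1834e+09


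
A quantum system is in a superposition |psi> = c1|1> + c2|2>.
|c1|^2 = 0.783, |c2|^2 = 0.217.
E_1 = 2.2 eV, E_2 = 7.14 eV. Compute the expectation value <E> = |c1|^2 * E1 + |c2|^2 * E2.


<E> = |c1|^2 * E1 + |c2|^2 * E2
= 0.783 * 2.2 + 0.217 * 7.14
= 1.7226 + 1.5494
= 3.272 eV

3.272


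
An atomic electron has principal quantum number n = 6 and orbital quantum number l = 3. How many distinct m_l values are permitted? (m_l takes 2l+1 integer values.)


m_l ranges from -l to +l in integer steps
So m_l goes from -3 to +3
Count = 2l + 1 = 2*3 + 1
= 7

7


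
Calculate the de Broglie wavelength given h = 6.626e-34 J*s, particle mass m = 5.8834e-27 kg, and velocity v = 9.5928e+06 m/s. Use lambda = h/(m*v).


lambda = h / (m * v)
= 6.626e-34 / (5.8834e-27 * 9.5928e+06)
= 6.626e-34 / 5.6438e-20
= 1.1740e-14 m

1.1740e-14


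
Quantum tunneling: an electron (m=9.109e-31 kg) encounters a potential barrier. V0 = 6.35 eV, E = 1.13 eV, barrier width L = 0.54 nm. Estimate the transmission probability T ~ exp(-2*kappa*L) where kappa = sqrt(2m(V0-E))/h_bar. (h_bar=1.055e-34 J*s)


V0 - E = 5.22 eV = 8.3624e-19 J
kappa = sqrt(2 * m * (V0-E)) / h_bar
= sqrt(2 * 9.109e-31 * 8.3624e-19) / 1.055e-34
= 1.1699e+10 /m
2*kappa*L = 2 * 1.1699e+10 * 0.54e-9
= 12.6354
T = exp(-12.6354) = 3.254814e-06

3.254814e-06


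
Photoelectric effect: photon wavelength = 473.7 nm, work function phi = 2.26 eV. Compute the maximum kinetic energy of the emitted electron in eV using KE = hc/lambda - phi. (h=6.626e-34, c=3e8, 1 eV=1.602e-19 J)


E_photon = hc / lambda
= (6.626e-34)(3e8) / (473.7e-9)
= 4.1963e-19 J
= 2.6194 eV
KE = E_photon - phi
= 2.6194 - 2.26
= 0.3594 eV

0.3594


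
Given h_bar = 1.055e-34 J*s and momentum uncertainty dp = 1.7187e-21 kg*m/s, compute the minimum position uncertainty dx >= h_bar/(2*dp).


dx = h_bar / (2 * dp)
= 1.055e-34 / (2 * 1.7187e-21)
= 1.055e-34 / 3.4374e-21
= 3.0692e-14 m

3.0692e-14


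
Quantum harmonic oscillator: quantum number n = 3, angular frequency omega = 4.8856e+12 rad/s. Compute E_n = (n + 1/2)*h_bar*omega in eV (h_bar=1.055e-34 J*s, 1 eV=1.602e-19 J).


E = (n + 1/2) * h_bar * omega
= (3 + 0.5) * 1.055e-34 * 4.8856e+12
= 3.5 * 5.1543e-22
= 1.8040e-21 J
= 0.0113 eV

0.0113


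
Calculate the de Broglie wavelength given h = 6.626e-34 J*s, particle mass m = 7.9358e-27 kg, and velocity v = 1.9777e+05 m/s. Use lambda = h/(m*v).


lambda = h / (m * v)
= 6.626e-34 / (7.9358e-27 * 1.9777e+05)
= 6.626e-34 / 1.5695e-21
= 4.2218e-13 m

4.2218e-13


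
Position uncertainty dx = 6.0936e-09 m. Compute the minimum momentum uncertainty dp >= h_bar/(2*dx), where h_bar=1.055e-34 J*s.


dp = h_bar / (2 * dx)
= 1.055e-34 / (2 * 6.0936e-09)
= 1.055e-34 / 1.2187e-08
= 8.6566e-27 kg*m/s

8.6566e-27


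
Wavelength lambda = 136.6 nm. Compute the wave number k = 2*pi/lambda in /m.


k = 2 * pi / lambda
= 6.2832 / (136.6e-9)
= 6.2832 / 1.3660e-07
= 4.5997e+07 /m

4.5997e+07


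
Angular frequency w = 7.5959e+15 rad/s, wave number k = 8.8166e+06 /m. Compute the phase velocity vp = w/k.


vp = w / k
= 7.5959e+15 / 8.8166e+06
= 8.6155e+08 m/s

8.6155e+08


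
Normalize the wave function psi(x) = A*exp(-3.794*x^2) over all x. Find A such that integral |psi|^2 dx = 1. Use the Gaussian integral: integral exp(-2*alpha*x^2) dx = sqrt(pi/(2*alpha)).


integral |psi|^2 dx = A^2 * sqrt(pi/(2*alpha)) = 1
A^2 = sqrt(2*alpha/pi)
= sqrt(2 * 3.794 / pi)
= 1.554135
A = sqrt(1.554135)
= 1.2466

1.2466


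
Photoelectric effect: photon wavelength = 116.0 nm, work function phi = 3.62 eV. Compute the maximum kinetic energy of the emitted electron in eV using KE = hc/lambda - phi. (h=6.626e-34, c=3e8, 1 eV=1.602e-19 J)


E_photon = hc / lambda
= (6.626e-34)(3e8) / (116.0e-9)
= 1.7136e-18 J
= 10.6968 eV
KE = E_photon - phi
= 10.6968 - 3.62
= 7.0768 eV

7.0768


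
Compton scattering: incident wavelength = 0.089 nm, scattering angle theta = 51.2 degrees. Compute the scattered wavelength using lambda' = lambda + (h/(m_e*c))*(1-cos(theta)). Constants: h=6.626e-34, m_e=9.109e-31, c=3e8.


Compton wavelength: h/(m_e*c) = 2.4247e-12 m
d_lambda = 2.4247e-12 * (1 - cos(51.2 deg))
= 2.4247e-12 * 0.373396
= 9.0538e-13 m = 0.000905 nm
lambda' = 0.089 + 0.000905
= 0.089905 nm

0.089905


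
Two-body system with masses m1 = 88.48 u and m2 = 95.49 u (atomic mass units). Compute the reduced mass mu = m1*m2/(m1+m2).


mu = m1 * m2 / (m1 + m2)
= 88.48 * 95.49 / (88.48 + 95.49)
= 8448.9552 / 183.97
= 45.9257 u

45.9257


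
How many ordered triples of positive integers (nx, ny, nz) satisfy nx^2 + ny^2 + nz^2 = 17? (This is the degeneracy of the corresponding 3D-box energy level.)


Enumerate all (nx, ny, nz) with nx^2 + ny^2 + nz^2 = 17:
(2,2,3)
(2,3,2)
(3,2,2)
Total degeneracy = 3

3


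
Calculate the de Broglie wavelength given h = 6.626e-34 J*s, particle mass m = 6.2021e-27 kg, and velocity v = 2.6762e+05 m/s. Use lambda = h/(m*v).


lambda = h / (m * v)
= 6.626e-34 / (6.2021e-27 * 2.6762e+05)
= 6.626e-34 / 1.6598e-21
= 3.9920e-13 m

3.9920e-13


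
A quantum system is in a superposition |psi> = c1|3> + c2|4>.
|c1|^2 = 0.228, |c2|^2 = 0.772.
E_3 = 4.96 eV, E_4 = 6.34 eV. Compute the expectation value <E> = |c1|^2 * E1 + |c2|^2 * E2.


<E> = |c1|^2 * E1 + |c2|^2 * E2
= 0.228 * 4.96 + 0.772 * 6.34
= 1.1309 + 4.8945
= 6.0254 eV

6.0254


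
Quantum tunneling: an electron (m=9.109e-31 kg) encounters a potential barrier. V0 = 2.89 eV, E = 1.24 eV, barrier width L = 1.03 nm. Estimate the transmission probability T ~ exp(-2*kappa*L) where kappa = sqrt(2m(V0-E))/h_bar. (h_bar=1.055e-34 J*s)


V0 - E = 1.65 eV = 2.6433e-19 J
kappa = sqrt(2 * m * (V0-E)) / h_bar
= sqrt(2 * 9.109e-31 * 2.6433e-19) / 1.055e-34
= 6.5777e+09 /m
2*kappa*L = 2 * 6.5777e+09 * 1.03e-9
= 13.55
T = exp(-13.55) = 1.304136e-06

1.304136e-06


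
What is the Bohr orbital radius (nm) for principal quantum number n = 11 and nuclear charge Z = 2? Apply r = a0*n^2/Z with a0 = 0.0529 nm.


r = a0 * n^2 / Z
= 0.0529 * 11^2 / 2
= 0.0529 * 121 / 2
= 3.2005 nm

3.2005


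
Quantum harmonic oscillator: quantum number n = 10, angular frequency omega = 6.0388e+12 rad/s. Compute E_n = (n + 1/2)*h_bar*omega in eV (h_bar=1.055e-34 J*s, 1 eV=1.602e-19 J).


E = (n + 1/2) * h_bar * omega
= (10 + 0.5) * 1.055e-34 * 6.0388e+12
= 10.5 * 6.3709e-22
= 6.6895e-21 J
= 0.0418 eV

0.0418


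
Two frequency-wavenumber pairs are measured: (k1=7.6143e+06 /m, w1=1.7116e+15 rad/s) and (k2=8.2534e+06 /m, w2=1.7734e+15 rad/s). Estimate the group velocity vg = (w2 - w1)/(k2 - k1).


vg = (w2 - w1) / (k2 - k1)
= (1.7734e+15 - 1.7116e+15) / (8.2534e+06 - 7.6143e+06)
= 6.1800e+13 / 6.3910e+05
= 9.6698e+07 m/s

9.6698e+07


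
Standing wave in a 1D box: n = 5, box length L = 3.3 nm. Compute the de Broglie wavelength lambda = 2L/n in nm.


lambda = 2L / n
= 2 * 3.3 / 5
= 6.6 / 5
= 1.32 nm

1.32


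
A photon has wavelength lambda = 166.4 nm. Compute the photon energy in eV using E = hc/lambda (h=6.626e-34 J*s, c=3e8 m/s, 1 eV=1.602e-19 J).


E = hc / lambda
= (6.626e-34)(3e8) / (166.4e-9)
= 1.9878e-25 / 1.6640e-07
= 1.1946e-18 J
Converting to eV: 1.1946e-18 / 1.602e-19
= 7.4569 eV

7.4569


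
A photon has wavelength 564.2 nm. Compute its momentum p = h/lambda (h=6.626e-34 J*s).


p = h / lambda
= 6.626e-34 / (564.2e-9)
= 6.626e-34 / 5.6420e-07
= 1.1744e-27 kg*m/s

1.1744e-27


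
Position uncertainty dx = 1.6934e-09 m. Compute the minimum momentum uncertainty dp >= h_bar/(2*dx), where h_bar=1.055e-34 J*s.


dp = h_bar / (2 * dx)
= 1.055e-34 / (2 * 1.6934e-09)
= 1.055e-34 / 3.3868e-09
= 3.1150e-26 kg*m/s

3.1150e-26


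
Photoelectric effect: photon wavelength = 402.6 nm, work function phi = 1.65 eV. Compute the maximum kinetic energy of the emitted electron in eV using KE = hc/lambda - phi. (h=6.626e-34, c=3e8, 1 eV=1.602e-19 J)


E_photon = hc / lambda
= (6.626e-34)(3e8) / (402.6e-9)
= 4.9374e-19 J
= 3.082 eV
KE = E_photon - phi
= 3.082 - 1.65
= 1.432 eV

1.432


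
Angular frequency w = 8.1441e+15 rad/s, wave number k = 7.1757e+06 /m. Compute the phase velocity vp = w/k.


vp = w / k
= 8.1441e+15 / 7.1757e+06
= 1.1350e+09 m/s

1.1350e+09


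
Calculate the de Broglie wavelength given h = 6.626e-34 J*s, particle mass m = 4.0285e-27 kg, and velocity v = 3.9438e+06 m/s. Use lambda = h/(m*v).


lambda = h / (m * v)
= 6.626e-34 / (4.0285e-27 * 3.9438e+06)
= 6.626e-34 / 1.5888e-20
= 4.1705e-14 m

4.1705e-14


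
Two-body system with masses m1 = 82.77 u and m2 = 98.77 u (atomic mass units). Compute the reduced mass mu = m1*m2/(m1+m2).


mu = m1 * m2 / (m1 + m2)
= 82.77 * 98.77 / (82.77 + 98.77)
= 8175.1929 / 181.54
= 45.0325 u

45.0325


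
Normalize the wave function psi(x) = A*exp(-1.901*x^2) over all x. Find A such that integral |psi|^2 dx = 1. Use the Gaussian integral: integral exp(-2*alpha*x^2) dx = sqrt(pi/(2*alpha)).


integral |psi|^2 dx = A^2 * sqrt(pi/(2*alpha)) = 1
A^2 = sqrt(2*alpha/pi)
= sqrt(2 * 1.901 / pi)
= 1.100097
A = sqrt(1.100097)
= 1.0489

1.0489


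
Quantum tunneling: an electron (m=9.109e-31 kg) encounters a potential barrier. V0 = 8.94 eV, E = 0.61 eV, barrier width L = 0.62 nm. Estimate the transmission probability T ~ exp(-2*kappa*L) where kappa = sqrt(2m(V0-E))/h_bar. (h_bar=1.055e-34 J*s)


V0 - E = 8.33 eV = 1.3345e-18 J
kappa = sqrt(2 * m * (V0-E)) / h_bar
= sqrt(2 * 9.109e-31 * 1.3345e-18) / 1.055e-34
= 1.4779e+10 /m
2*kappa*L = 2 * 1.4779e+10 * 0.62e-9
= 18.3262
T = exp(-18.3262) = 1.099046e-08

1.099046e-08


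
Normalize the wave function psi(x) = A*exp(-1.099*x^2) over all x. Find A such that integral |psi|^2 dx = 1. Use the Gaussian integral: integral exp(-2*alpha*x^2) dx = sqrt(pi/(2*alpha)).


integral |psi|^2 dx = A^2 * sqrt(pi/(2*alpha)) = 1
A^2 = sqrt(2*alpha/pi)
= sqrt(2 * 1.099 / pi)
= 0.836448
A = sqrt(0.836448)
= 0.9146

0.9146


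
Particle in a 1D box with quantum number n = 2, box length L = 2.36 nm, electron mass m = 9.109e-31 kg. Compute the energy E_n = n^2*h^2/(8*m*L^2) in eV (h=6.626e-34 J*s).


E = n^2 * h^2 / (8 * m * L^2)
= 2^2 * (6.626e-34)^2 / (8 * 9.109e-31 * (2.36e-9)^2)
= 4 * 4.3904e-67 / (8 * 9.109e-31 * 5.5696e-18)
= 4.3269e-20 J
= 0.2701 eV

0.2701


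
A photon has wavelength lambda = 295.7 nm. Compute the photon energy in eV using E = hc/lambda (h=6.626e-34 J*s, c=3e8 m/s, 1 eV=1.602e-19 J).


E = hc / lambda
= (6.626e-34)(3e8) / (295.7e-9)
= 1.9878e-25 / 2.9570e-07
= 6.7224e-19 J
Converting to eV: 6.7224e-19 / 1.602e-19
= 4.1962 eV

4.1962


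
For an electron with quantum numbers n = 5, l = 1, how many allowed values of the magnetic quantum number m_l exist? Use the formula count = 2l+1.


m_l ranges from -l to +l in integer steps
So m_l goes from -1 to +1
Count = 2l + 1 = 2*1 + 1
= 3

3


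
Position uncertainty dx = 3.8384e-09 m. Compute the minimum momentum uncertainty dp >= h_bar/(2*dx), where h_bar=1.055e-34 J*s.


dp = h_bar / (2 * dx)
= 1.055e-34 / (2 * 3.8384e-09)
= 1.055e-34 / 7.6768e-09
= 1.3743e-26 kg*m/s

1.3743e-26


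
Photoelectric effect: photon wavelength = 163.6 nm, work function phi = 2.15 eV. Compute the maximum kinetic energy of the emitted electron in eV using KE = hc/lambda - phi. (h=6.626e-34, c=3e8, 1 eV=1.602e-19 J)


E_photon = hc / lambda
= (6.626e-34)(3e8) / (163.6e-9)
= 1.2150e-18 J
= 7.5845 eV
KE = E_photon - phi
= 7.5845 - 2.15
= 5.4345 eV

5.4345


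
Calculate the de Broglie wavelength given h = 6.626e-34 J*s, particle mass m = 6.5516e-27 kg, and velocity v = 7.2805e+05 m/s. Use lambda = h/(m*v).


lambda = h / (m * v)
= 6.626e-34 / (6.5516e-27 * 7.2805e+05)
= 6.626e-34 / 4.7699e-21
= 1.3891e-13 m

1.3891e-13


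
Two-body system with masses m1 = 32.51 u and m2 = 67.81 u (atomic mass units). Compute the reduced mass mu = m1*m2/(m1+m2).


mu = m1 * m2 / (m1 + m2)
= 32.51 * 67.81 / (32.51 + 67.81)
= 2204.5031 / 100.32
= 21.9747 u

21.9747


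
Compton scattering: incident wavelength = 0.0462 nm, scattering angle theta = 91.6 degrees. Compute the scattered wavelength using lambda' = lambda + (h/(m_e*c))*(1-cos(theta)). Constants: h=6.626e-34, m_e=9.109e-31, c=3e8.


Compton wavelength: h/(m_e*c) = 2.4247e-12 m
d_lambda = 2.4247e-12 * (1 - cos(91.6 deg))
= 2.4247e-12 * 1.027922
= 2.4924e-12 m = 0.002492 nm
lambda' = 0.0462 + 0.002492
= 0.048692 nm

0.048692


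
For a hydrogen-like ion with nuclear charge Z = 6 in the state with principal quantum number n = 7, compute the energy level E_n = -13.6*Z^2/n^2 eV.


E_n = -13.6 * Z^2 / n^2
= -13.6 * 6^2 / 7^2
= -13.6 * 36 / 49
= -9.9918 eV

-9.9918


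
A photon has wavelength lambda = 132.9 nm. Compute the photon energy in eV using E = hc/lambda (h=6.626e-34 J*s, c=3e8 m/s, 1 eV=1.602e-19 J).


E = hc / lambda
= (6.626e-34)(3e8) / (132.9e-9)
= 1.9878e-25 / 1.3290e-07
= 1.4957e-18 J
Converting to eV: 1.4957e-18 / 1.602e-19
= 9.3365 eV

9.3365


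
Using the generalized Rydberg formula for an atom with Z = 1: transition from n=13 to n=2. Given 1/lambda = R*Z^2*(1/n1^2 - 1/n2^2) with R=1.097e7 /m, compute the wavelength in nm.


1/lambda = R * Z^2 * (1/n1^2 - 1/n2^2)
= 1.097e7 * 1^2 * (1/2^2 - 1/13^2)
= 1.097e7 * 1 * (0.25 - 0.005917)
= 2.6776e+06 /m
lambda = 1 / 2.6776e+06
= 373.4703 nm

373.4703


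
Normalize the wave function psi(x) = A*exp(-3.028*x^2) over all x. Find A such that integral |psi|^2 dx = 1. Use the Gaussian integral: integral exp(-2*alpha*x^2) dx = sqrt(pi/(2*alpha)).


integral |psi|^2 dx = A^2 * sqrt(pi/(2*alpha)) = 1
A^2 = sqrt(2*alpha/pi)
= sqrt(2 * 3.028 / pi)
= 1.388411
A = sqrt(1.388411)
= 1.1783

1.1783


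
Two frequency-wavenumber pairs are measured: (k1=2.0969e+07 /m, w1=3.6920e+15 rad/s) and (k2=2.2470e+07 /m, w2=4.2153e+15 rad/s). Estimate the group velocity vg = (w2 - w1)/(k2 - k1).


vg = (w2 - w1) / (k2 - k1)
= (4.2153e+15 - 3.6920e+15) / (2.2470e+07 - 2.0969e+07)
= 5.2330e+14 / 1.5010e+06
= 3.4863e+08 m/s

3.4863e+08


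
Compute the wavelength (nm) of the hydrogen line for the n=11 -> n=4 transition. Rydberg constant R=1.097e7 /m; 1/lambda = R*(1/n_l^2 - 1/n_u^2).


1/lambda = R * (1/n_l^2 - 1/n_u^2)
= 1.097e7 * (1/4^2 - 1/11^2)
= 1.097e7 * (0.0625 - 0.008264)
= 1.097e7 * 0.054236
= 5.9496e+05 /m
lambda = 1 / 5.9496e+05 = 1680.7744 nm

1680.7744


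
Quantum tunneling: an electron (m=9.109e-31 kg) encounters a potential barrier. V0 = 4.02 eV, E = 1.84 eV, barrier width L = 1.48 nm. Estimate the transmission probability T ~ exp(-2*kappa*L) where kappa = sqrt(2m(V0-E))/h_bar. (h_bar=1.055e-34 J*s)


V0 - E = 2.18 eV = 3.4924e-19 J
kappa = sqrt(2 * m * (V0-E)) / h_bar
= sqrt(2 * 9.109e-31 * 3.4924e-19) / 1.055e-34
= 7.5606e+09 /m
2*kappa*L = 2 * 7.5606e+09 * 1.48e-9
= 22.3794
T = exp(-22.3794) = 1.908689e-10

1.908689e-10


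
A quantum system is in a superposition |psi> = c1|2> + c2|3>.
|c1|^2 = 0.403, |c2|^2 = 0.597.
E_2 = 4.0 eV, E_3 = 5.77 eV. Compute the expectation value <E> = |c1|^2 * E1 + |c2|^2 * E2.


<E> = |c1|^2 * E1 + |c2|^2 * E2
= 0.403 * 4.0 + 0.597 * 5.77
= 1.612 + 3.4447
= 5.0567 eV

5.0567


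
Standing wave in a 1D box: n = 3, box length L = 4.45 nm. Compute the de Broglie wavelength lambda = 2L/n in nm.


lambda = 2L / n
= 2 * 4.45 / 3
= 8.9 / 3
= 2.9667 nm

2.9667


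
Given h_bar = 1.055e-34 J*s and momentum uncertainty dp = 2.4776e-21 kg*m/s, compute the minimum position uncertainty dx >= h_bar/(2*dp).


dx = h_bar / (2 * dp)
= 1.055e-34 / (2 * 2.4776e-21)
= 1.055e-34 / 4.9552e-21
= 2.1291e-14 m

2.1291e-14


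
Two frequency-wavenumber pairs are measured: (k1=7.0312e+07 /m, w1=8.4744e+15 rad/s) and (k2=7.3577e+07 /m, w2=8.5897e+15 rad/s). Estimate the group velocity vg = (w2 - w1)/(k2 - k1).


vg = (w2 - w1) / (k2 - k1)
= (8.5897e+15 - 8.4744e+15) / (7.3577e+07 - 7.0312e+07)
= 1.1530e+14 / 3.2650e+06
= 3.5314e+07 m/s

3.5314e+07


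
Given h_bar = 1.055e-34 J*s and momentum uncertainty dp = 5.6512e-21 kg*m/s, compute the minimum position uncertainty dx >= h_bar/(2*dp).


dx = h_bar / (2 * dp)
= 1.055e-34 / (2 * 5.6512e-21)
= 1.055e-34 / 1.1302e-20
= 9.3343e-15 m

9.3343e-15


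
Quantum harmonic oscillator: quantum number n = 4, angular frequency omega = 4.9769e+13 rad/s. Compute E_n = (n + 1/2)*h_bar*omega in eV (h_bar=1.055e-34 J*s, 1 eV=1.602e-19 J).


E = (n + 1/2) * h_bar * omega
= (4 + 0.5) * 1.055e-34 * 4.9769e+13
= 4.5 * 5.2506e-21
= 2.3628e-20 J
= 0.1475 eV

0.1475


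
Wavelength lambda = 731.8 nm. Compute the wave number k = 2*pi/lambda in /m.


k = 2 * pi / lambda
= 6.2832 / (731.8e-9)
= 6.2832 / 7.3180e-07
= 8.5859e+06 /m

8.5859e+06


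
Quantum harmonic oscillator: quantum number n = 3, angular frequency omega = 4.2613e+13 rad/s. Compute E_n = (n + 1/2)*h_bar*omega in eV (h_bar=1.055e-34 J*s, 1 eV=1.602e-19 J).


E = (n + 1/2) * h_bar * omega
= (3 + 0.5) * 1.055e-34 * 4.2613e+13
= 3.5 * 4.4957e-21
= 1.5735e-20 J
= 0.0982 eV

0.0982


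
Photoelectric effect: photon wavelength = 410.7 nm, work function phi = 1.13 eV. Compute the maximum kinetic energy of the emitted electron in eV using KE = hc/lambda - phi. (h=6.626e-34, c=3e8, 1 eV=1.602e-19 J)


E_photon = hc / lambda
= (6.626e-34)(3e8) / (410.7e-9)
= 4.8400e-19 J
= 3.0212 eV
KE = E_photon - phi
= 3.0212 - 1.13
= 1.8912 eV

1.8912


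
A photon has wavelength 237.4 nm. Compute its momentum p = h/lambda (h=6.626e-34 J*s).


p = h / lambda
= 6.626e-34 / (237.4e-9)
= 6.626e-34 / 2.3740e-07
= 2.7911e-27 kg*m/s

2.7911e-27


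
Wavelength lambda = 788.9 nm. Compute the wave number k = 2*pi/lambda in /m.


k = 2 * pi / lambda
= 6.2832 / (788.9e-9)
= 6.2832 / 7.8890e-07
= 7.9645e+06 /m

7.9645e+06


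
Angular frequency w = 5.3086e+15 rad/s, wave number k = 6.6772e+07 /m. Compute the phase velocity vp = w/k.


vp = w / k
= 5.3086e+15 / 6.6772e+07
= 7.9503e+07 m/s

7.9503e+07


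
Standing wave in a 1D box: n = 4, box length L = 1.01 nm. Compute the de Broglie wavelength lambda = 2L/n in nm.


lambda = 2L / n
= 2 * 1.01 / 4
= 2.02 / 4
= 0.505 nm

0.505


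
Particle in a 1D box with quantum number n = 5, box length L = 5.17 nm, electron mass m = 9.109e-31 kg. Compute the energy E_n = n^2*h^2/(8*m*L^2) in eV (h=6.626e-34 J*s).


E = n^2 * h^2 / (8 * m * L^2)
= 5^2 * (6.626e-34)^2 / (8 * 9.109e-31 * (5.17e-9)^2)
= 25 * 4.3904e-67 / (8 * 9.109e-31 * 2.6729e-17)
= 5.6351e-20 J
= 0.3518 eV

0.3518


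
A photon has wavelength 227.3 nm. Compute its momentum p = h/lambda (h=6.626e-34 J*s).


p = h / lambda
= 6.626e-34 / (227.3e-9)
= 6.626e-34 / 2.2730e-07
= 2.9151e-27 kg*m/s

2.9151e-27


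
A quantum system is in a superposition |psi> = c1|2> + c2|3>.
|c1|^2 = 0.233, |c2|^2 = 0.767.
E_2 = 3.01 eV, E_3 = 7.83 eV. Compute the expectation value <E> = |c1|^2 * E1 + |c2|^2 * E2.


<E> = |c1|^2 * E1 + |c2|^2 * E2
= 0.233 * 3.01 + 0.767 * 7.83
= 0.7013 + 6.0056
= 6.7069 eV

6.7069


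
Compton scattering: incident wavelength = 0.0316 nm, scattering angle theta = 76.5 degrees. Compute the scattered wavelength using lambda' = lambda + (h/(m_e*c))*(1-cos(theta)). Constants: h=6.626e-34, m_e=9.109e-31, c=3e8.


Compton wavelength: h/(m_e*c) = 2.4247e-12 m
d_lambda = 2.4247e-12 * (1 - cos(76.5 deg))
= 2.4247e-12 * 0.766555
= 1.8587e-12 m = 0.001859 nm
lambda' = 0.0316 + 0.001859
= 0.033459 nm

0.033459


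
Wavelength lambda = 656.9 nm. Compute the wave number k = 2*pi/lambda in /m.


k = 2 * pi / lambda
= 6.2832 / (656.9e-9)
= 6.2832 / 6.5690e-07
= 9.5649e+06 /m

9.5649e+06


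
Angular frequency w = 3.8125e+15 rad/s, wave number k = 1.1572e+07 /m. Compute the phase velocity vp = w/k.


vp = w / k
= 3.8125e+15 / 1.1572e+07
= 3.2946e+08 m/s

3.2946e+08


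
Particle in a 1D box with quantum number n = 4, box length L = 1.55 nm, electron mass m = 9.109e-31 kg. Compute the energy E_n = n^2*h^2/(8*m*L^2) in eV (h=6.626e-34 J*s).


E = n^2 * h^2 / (8 * m * L^2)
= 4^2 * (6.626e-34)^2 / (8 * 9.109e-31 * (1.55e-9)^2)
= 16 * 4.3904e-67 / (8 * 9.109e-31 * 2.4025e-18)
= 4.0123e-19 J
= 2.5046 eV

2.5046


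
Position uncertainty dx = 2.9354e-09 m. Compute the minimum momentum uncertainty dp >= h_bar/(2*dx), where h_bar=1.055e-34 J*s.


dp = h_bar / (2 * dx)
= 1.055e-34 / (2 * 2.9354e-09)
= 1.055e-34 / 5.8708e-09
= 1.7970e-26 kg*m/s

1.7970e-26


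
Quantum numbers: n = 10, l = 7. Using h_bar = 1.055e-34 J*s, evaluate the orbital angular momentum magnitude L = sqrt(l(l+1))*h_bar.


L = sqrt(l*(l+1)) * h_bar
= sqrt(7 * 8) * 1.055e-34
= sqrt(56) * 1.055e-34
= 7.4833 * 1.055e-34
= 7.8949e-34 J*s

7.8949e-34


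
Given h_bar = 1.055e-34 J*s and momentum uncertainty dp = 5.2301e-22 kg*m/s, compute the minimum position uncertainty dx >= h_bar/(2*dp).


dx = h_bar / (2 * dp)
= 1.055e-34 / (2 * 5.2301e-22)
= 1.055e-34 / 1.0460e-21
= 1.0086e-13 m

1.0086e-13


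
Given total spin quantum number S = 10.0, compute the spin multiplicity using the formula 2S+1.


Spin multiplicity = 2S + 1
= 2 * 10.0 + 1
= 20.0 + 1
= 21

21


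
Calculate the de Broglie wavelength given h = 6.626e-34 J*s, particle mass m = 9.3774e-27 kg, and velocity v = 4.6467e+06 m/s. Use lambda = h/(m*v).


lambda = h / (m * v)
= 6.626e-34 / (9.3774e-27 * 4.6467e+06)
= 6.626e-34 / 4.3574e-20
= 1.5206e-14 m

1.5206e-14


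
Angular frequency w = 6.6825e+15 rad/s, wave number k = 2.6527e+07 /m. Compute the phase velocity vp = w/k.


vp = w / k
= 6.6825e+15 / 2.6527e+07
= 2.5191e+08 m/s

2.5191e+08


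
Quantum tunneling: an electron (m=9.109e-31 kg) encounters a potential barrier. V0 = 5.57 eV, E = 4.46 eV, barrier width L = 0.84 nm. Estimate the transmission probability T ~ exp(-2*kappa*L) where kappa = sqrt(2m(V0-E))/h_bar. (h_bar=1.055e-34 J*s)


V0 - E = 1.11 eV = 1.7782e-19 J
kappa = sqrt(2 * m * (V0-E)) / h_bar
= sqrt(2 * 9.109e-31 * 1.7782e-19) / 1.055e-34
= 5.3950e+09 /m
2*kappa*L = 2 * 5.3950e+09 * 0.84e-9
= 9.0636
T = exp(-9.0636) = 1.158073e-04

1.158073e-04


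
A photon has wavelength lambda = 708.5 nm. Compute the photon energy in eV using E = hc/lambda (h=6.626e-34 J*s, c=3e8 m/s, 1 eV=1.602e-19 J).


E = hc / lambda
= (6.626e-34)(3e8) / (708.5e-9)
= 1.9878e-25 / 7.0850e-07
= 2.8056e-19 J
Converting to eV: 2.8056e-19 / 1.602e-19
= 1.7513 eV

1.7513


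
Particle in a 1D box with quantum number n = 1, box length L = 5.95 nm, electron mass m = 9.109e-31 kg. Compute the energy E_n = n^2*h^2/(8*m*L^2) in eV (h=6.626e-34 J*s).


E = n^2 * h^2 / (8 * m * L^2)
= 1^2 * (6.626e-34)^2 / (8 * 9.109e-31 * (5.95e-9)^2)
= 1 * 4.3904e-67 / (8 * 9.109e-31 * 3.5403e-17)
= 1.7018e-21 J
= 0.0106 eV

0.0106


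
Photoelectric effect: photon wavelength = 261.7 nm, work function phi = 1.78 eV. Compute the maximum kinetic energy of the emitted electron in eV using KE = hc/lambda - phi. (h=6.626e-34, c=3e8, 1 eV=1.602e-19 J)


E_photon = hc / lambda
= (6.626e-34)(3e8) / (261.7e-9)
= 7.5957e-19 J
= 4.7414 eV
KE = E_photon - phi
= 4.7414 - 1.78
= 2.9614 eV

2.9614


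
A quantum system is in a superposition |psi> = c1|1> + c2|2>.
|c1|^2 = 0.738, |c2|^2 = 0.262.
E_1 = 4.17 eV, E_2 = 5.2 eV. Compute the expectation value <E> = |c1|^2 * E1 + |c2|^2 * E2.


<E> = |c1|^2 * E1 + |c2|^2 * E2
= 0.738 * 4.17 + 0.262 * 5.2
= 3.0775 + 1.3624
= 4.4399 eV

4.4399


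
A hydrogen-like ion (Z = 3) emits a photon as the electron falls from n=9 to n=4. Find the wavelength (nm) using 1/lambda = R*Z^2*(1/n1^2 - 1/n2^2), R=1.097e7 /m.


1/lambda = R * Z^2 * (1/n1^2 - 1/n2^2)
= 1.097e7 * 3^2 * (1/4^2 - 1/9^2)
= 1.097e7 * 9 * (0.0625 - 0.012346)
= 4.9517e+06 /m
lambda = 1 / 4.9517e+06
= 201.9494 nm

201.9494


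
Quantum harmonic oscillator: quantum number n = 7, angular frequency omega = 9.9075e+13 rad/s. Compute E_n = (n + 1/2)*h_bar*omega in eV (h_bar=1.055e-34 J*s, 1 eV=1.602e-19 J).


E = (n + 1/2) * h_bar * omega
= (7 + 0.5) * 1.055e-34 * 9.9075e+13
= 7.5 * 1.0452e-20
= 7.8393e-20 J
= 0.4893 eV

0.4893


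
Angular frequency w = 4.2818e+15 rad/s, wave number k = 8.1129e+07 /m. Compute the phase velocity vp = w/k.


vp = w / k
= 4.2818e+15 / 8.1129e+07
= 5.2778e+07 m/s

5.2778e+07


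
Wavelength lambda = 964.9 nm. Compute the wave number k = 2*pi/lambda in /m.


k = 2 * pi / lambda
= 6.2832 / (964.9e-9)
= 6.2832 / 9.6490e-07
= 6.5117e+06 /m

6.5117e+06


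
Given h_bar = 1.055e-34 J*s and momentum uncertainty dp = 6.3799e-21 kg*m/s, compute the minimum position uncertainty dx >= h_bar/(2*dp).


dx = h_bar / (2 * dp)
= 1.055e-34 / (2 * 6.3799e-21)
= 1.055e-34 / 1.2760e-20
= 8.2682e-15 m

8.2682e-15


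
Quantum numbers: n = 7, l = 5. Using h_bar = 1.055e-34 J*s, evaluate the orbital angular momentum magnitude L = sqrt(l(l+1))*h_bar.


L = sqrt(l*(l+1)) * h_bar
= sqrt(5 * 6) * 1.055e-34
= sqrt(30) * 1.055e-34
= 5.4772 * 1.055e-34
= 5.7785e-34 J*s

5.7785e-34


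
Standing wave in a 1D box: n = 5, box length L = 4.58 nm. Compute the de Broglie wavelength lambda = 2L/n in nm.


lambda = 2L / n
= 2 * 4.58 / 5
= 9.16 / 5
= 1.832 nm

1.832


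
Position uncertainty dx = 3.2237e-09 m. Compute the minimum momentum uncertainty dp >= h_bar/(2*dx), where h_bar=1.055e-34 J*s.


dp = h_bar / (2 * dx)
= 1.055e-34 / (2 * 3.2237e-09)
= 1.055e-34 / 6.4474e-09
= 1.6363e-26 kg*m/s

1.6363e-26


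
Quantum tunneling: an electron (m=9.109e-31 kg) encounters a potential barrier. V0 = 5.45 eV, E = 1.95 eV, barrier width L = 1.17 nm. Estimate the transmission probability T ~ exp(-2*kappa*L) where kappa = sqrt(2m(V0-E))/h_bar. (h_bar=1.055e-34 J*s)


V0 - E = 3.5 eV = 5.6070e-19 J
kappa = sqrt(2 * m * (V0-E)) / h_bar
= sqrt(2 * 9.109e-31 * 5.6070e-19) / 1.055e-34
= 9.5799e+09 /m
2*kappa*L = 2 * 9.5799e+09 * 1.17e-9
= 22.4171
T = exp(-22.4171) = 1.838172e-10

1.838172e-10


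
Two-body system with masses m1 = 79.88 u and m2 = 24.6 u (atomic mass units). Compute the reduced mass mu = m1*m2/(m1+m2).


mu = m1 * m2 / (m1 + m2)
= 79.88 * 24.6 / (79.88 + 24.6)
= 1965.048 / 104.48
= 18.8079 u

18.8079


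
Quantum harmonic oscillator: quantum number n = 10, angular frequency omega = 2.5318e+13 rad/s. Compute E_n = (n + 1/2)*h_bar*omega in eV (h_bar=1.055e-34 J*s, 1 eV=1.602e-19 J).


E = (n + 1/2) * h_bar * omega
= (10 + 0.5) * 1.055e-34 * 2.5318e+13
= 10.5 * 2.6710e-21
= 2.8046e-20 J
= 0.1751 eV

0.1751


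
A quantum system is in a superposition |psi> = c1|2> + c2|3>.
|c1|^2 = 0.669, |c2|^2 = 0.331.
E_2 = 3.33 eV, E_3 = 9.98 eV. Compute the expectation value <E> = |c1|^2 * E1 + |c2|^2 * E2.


<E> = |c1|^2 * E1 + |c2|^2 * E2
= 0.669 * 3.33 + 0.331 * 9.98
= 2.2278 + 3.3034
= 5.5312 eV

5.5312


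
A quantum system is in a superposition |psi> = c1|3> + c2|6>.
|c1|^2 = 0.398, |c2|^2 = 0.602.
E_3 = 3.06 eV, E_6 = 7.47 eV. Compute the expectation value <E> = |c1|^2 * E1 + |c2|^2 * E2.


<E> = |c1|^2 * E1 + |c2|^2 * E2
= 0.398 * 3.06 + 0.602 * 7.47
= 1.2179 + 4.4969
= 5.7148 eV

5.7148


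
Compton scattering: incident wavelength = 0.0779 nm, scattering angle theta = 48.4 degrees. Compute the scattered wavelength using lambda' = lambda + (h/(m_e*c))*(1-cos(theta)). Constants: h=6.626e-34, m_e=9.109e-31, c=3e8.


Compton wavelength: h/(m_e*c) = 2.4247e-12 m
d_lambda = 2.4247e-12 * (1 - cos(48.4 deg))
= 2.4247e-12 * 0.336074
= 8.1488e-13 m = 0.000815 nm
lambda' = 0.0779 + 0.000815
= 0.078715 nm

0.078715


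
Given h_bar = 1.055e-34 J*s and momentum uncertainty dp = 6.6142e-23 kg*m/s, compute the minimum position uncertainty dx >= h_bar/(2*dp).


dx = h_bar / (2 * dp)
= 1.055e-34 / (2 * 6.6142e-23)
= 1.055e-34 / 1.3228e-22
= 7.9753e-13 m

7.9753e-13


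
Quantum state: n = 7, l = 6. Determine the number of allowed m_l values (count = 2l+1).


m_l ranges from -l to +l in integer steps
So m_l goes from -6 to +6
Count = 2l + 1 = 2*6 + 1
= 13

13


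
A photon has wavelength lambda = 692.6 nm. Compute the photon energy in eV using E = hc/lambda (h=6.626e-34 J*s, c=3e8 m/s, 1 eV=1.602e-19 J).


E = hc / lambda
= (6.626e-34)(3e8) / (692.6e-9)
= 1.9878e-25 / 6.9260e-07
= 2.8701e-19 J
Converting to eV: 2.8701e-19 / 1.602e-19
= 1.7915 eV

1.7915


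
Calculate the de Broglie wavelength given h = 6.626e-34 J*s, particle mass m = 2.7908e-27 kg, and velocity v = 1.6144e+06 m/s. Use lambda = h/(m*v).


lambda = h / (m * v)
= 6.626e-34 / (2.7908e-27 * 1.6144e+06)
= 6.626e-34 / 4.5055e-21
= 1.4707e-13 m

1.4707e-13


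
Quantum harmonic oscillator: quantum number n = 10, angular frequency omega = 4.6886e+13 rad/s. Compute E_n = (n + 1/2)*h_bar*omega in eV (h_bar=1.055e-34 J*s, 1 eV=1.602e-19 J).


E = (n + 1/2) * h_bar * omega
= (10 + 0.5) * 1.055e-34 * 4.6886e+13
= 10.5 * 4.9465e-21
= 5.1938e-20 J
= 0.3242 eV

0.3242


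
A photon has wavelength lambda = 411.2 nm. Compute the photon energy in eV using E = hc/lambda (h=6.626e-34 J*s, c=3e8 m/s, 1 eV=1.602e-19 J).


E = hc / lambda
= (6.626e-34)(3e8) / (411.2e-9)
= 1.9878e-25 / 4.1120e-07
= 4.8341e-19 J
Converting to eV: 4.8341e-19 / 1.602e-19
= 3.0176 eV

3.0176


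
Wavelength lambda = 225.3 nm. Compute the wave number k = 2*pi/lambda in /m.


k = 2 * pi / lambda
= 6.2832 / (225.3e-9)
= 6.2832 / 2.2530e-07
= 2.7888e+07 /m

2.7888e+07


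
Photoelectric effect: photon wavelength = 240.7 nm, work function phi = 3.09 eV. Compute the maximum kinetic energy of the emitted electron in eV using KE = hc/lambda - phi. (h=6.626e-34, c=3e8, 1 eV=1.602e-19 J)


E_photon = hc / lambda
= (6.626e-34)(3e8) / (240.7e-9)
= 8.2584e-19 J
= 5.1551 eV
KE = E_photon - phi
= 5.1551 - 3.09
= 2.0651 eV

2.0651


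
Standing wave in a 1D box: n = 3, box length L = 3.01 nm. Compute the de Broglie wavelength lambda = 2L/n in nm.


lambda = 2L / n
= 2 * 3.01 / 3
= 6.02 / 3
= 2.0067 nm

2.0067


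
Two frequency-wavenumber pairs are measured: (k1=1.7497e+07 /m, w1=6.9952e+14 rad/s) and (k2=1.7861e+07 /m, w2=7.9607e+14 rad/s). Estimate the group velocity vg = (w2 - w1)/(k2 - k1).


vg = (w2 - w1) / (k2 - k1)
= (7.9607e+14 - 6.9952e+14) / (1.7861e+07 - 1.7497e+07)
= 9.6550e+13 / 3.6400e+05
= 2.6525e+08 m/s

2.6525e+08


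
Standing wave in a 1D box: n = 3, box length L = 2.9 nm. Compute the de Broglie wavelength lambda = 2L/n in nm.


lambda = 2L / n
= 2 * 2.9 / 3
= 5.8 / 3
= 1.9333 nm

1.9333


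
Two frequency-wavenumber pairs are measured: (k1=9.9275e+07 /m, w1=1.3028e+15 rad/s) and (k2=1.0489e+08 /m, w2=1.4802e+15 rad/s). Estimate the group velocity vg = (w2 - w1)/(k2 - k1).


vg = (w2 - w1) / (k2 - k1)
= (1.4802e+15 - 1.3028e+15) / (1.0489e+08 - 9.9275e+07)
= 1.7740e+14 / 5.6150e+06
= 3.1594e+07 m/s

3.1594e+07


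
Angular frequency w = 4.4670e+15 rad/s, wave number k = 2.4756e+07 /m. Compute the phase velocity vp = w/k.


vp = w / k
= 4.4670e+15 / 2.4756e+07
= 1.8044e+08 m/s

1.8044e+08


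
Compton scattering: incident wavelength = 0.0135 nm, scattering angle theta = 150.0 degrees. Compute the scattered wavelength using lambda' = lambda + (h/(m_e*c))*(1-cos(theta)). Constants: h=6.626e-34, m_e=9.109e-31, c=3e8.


Compton wavelength: h/(m_e*c) = 2.4247e-12 m
d_lambda = 2.4247e-12 * (1 - cos(150.0 deg))
= 2.4247e-12 * 1.866025
= 4.5246e-12 m = 0.004525 nm
lambda' = 0.0135 + 0.004525
= 0.018025 nm

0.018025


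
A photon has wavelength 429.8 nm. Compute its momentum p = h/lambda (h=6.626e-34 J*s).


p = h / lambda
= 6.626e-34 / (429.8e-9)
= 6.626e-34 / 4.2980e-07
= 1.5416e-27 kg*m/s

1.5416e-27


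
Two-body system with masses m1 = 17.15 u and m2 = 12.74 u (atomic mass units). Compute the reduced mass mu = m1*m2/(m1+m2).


mu = m1 * m2 / (m1 + m2)
= 17.15 * 12.74 / (17.15 + 12.74)
= 218.491 / 29.89
= 7.3098 u

7.3098


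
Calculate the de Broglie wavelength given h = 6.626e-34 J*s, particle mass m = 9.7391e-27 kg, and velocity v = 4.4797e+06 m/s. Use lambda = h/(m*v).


lambda = h / (m * v)
= 6.626e-34 / (9.7391e-27 * 4.4797e+06)
= 6.626e-34 / 4.3628e-20
= 1.5187e-14 m

1.5187e-14


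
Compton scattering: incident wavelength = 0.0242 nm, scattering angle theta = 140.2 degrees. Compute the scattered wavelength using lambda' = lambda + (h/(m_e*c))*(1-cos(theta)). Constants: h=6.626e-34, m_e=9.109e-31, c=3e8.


Compton wavelength: h/(m_e*c) = 2.4247e-12 m
d_lambda = 2.4247e-12 * (1 - cos(140.2 deg))
= 2.4247e-12 * 1.768284
= 4.2876e-12 m = 0.004288 nm
lambda' = 0.0242 + 0.004288
= 0.028488 nm

0.028488


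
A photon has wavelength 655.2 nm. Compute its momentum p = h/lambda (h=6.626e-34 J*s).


p = h / lambda
= 6.626e-34 / (655.2e-9)
= 6.626e-34 / 6.5520e-07
= 1.0113e-27 kg*m/s

1.0113e-27


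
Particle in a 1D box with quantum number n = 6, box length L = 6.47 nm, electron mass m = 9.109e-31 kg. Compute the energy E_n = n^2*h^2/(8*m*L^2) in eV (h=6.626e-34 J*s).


E = n^2 * h^2 / (8 * m * L^2)
= 6^2 * (6.626e-34)^2 / (8 * 9.109e-31 * (6.47e-9)^2)
= 36 * 4.3904e-67 / (8 * 9.109e-31 * 4.1861e-17)
= 5.1813e-20 J
= 0.3234 eV

0.3234


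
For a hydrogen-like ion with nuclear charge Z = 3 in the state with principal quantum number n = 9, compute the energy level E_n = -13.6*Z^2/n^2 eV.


E_n = -13.6 * Z^2 / n^2
= -13.6 * 3^2 / 9^2
= -13.6 * 9 / 81
= -1.5111 eV

-1.5111


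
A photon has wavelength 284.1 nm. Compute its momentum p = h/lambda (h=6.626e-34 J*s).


p = h / lambda
= 6.626e-34 / (284.1e-9)
= 6.626e-34 / 2.8410e-07
= 2.3323e-27 kg*m/s

2.3323e-27


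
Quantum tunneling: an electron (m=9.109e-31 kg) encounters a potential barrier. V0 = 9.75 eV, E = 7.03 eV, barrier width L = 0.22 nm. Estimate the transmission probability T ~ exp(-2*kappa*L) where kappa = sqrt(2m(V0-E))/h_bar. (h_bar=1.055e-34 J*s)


V0 - E = 2.72 eV = 4.3574e-19 J
kappa = sqrt(2 * m * (V0-E)) / h_bar
= sqrt(2 * 9.109e-31 * 4.3574e-19) / 1.055e-34
= 8.4453e+09 /m
2*kappa*L = 2 * 8.4453e+09 * 0.22e-9
= 3.7159
T = exp(-3.7159) = 2.433306e-02

2.433306e-02


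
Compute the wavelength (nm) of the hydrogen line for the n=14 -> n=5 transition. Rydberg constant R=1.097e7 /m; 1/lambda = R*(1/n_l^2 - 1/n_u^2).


1/lambda = R * (1/n_l^2 - 1/n_u^2)
= 1.097e7 * (1/5^2 - 1/14^2)
= 1.097e7 * (0.04 - 0.005102)
= 1.097e7 * 0.034898
= 3.8283e+05 /m
lambda = 1 / 3.8283e+05 = 2612.1213 nm

2612.1213


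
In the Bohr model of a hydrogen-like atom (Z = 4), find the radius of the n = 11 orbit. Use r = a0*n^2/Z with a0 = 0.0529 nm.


r = a0 * n^2 / Z
= 0.0529 * 11^2 / 4
= 0.0529 * 121 / 4
= 1.6002 nm

1.6002


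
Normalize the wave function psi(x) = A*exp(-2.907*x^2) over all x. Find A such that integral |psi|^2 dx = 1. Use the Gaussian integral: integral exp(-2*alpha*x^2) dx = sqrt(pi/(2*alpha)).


integral |psi|^2 dx = A^2 * sqrt(pi/(2*alpha)) = 1
A^2 = sqrt(2*alpha/pi)
= sqrt(2 * 2.907 / pi)
= 1.360387
A = sqrt(1.360387)
= 1.1664

1.1664


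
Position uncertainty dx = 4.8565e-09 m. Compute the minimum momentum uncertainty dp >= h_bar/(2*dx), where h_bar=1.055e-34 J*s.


dp = h_bar / (2 * dx)
= 1.055e-34 / (2 * 4.8565e-09)
= 1.055e-34 / 9.7130e-09
= 1.0862e-26 kg*m/s

1.0862e-26


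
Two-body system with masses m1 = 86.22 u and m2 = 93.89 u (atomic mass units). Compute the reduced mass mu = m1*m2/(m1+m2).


mu = m1 * m2 / (m1 + m2)
= 86.22 * 93.89 / (86.22 + 93.89)
= 8095.1958 / 180.11
= 44.9458 u

44.9458


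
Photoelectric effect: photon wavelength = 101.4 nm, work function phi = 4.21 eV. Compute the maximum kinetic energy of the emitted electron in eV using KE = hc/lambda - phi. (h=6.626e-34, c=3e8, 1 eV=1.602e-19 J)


E_photon = hc / lambda
= (6.626e-34)(3e8) / (101.4e-9)
= 1.9604e-18 J
= 12.2369 eV
KE = E_photon - phi
= 12.2369 - 4.21
= 8.0269 eV

8.0269


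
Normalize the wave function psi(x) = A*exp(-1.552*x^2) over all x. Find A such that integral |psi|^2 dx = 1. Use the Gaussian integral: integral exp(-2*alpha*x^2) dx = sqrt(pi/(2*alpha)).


integral |psi|^2 dx = A^2 * sqrt(pi/(2*alpha)) = 1
A^2 = sqrt(2*alpha/pi)
= sqrt(2 * 1.552 / pi)
= 0.993999
A = sqrt(0.993999)
= 0.997

0.997


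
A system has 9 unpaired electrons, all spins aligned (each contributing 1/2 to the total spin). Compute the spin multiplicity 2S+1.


Total spin S = N * (1/2) = 9 * 0.5 = 4.5
Spin multiplicity = 2S + 1
= 2 * 4.5 + 1
= 10

10


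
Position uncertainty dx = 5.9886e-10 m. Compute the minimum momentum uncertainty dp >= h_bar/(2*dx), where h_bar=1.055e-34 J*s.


dp = h_bar / (2 * dx)
= 1.055e-34 / (2 * 5.9886e-10)
= 1.055e-34 / 1.1977e-09
= 8.8084e-26 kg*m/s

8.8084e-26


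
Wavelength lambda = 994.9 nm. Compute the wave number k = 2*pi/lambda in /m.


k = 2 * pi / lambda
= 6.2832 / (994.9e-9)
= 6.2832 / 9.9490e-07
= 6.3154e+06 /m

6.3154e+06


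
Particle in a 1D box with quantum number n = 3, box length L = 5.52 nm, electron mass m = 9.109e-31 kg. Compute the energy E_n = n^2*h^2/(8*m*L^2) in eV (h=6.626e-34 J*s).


E = n^2 * h^2 / (8 * m * L^2)
= 3^2 * (6.626e-34)^2 / (8 * 9.109e-31 * (5.52e-9)^2)
= 9 * 4.3904e-67 / (8 * 9.109e-31 * 3.0470e-17)
= 1.7795e-20 J
= 0.1111 eV

0.1111


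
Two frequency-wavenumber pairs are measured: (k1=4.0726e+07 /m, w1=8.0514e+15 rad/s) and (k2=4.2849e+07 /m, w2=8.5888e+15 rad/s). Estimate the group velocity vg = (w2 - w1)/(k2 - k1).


vg = (w2 - w1) / (k2 - k1)
= (8.5888e+15 - 8.0514e+15) / (4.2849e+07 - 4.0726e+07)
= 5.3740e+14 / 2.1230e+06
= 2.5313e+08 m/s

2.5313e+08


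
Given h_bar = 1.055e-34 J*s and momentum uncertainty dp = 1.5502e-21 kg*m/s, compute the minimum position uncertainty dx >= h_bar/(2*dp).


dx = h_bar / (2 * dp)
= 1.055e-34 / (2 * 1.5502e-21)
= 1.055e-34 / 3.1004e-21
= 3.4028e-14 m

3.4028e-14


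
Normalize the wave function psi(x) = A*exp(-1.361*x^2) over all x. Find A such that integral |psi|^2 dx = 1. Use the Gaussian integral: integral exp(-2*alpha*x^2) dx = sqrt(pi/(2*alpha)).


integral |psi|^2 dx = A^2 * sqrt(pi/(2*alpha)) = 1
A^2 = sqrt(2*alpha/pi)
= sqrt(2 * 1.361 / pi)
= 0.930827
A = sqrt(0.930827)
= 0.9648

0.9648


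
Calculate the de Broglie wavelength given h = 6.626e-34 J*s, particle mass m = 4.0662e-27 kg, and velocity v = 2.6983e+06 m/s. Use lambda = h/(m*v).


lambda = h / (m * v)
= 6.626e-34 / (4.0662e-27 * 2.6983e+06)
= 6.626e-34 / 1.0972e-20
= 6.0391e-14 m

6.0391e-14


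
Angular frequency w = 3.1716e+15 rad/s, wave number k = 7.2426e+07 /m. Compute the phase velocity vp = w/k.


vp = w / k
= 3.1716e+15 / 7.2426e+07
= 4.3791e+07 m/s

4.3791e+07


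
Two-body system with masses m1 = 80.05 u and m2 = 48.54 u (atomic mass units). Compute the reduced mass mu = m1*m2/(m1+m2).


mu = m1 * m2 / (m1 + m2)
= 80.05 * 48.54 / (80.05 + 48.54)
= 3885.627 / 128.59
= 30.2172 u

30.2172


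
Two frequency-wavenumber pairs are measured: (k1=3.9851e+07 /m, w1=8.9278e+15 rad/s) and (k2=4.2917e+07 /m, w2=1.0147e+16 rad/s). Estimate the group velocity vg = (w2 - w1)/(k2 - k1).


vg = (w2 - w1) / (k2 - k1)
= (1.0147e+16 - 8.9278e+15) / (4.2917e+07 - 3.9851e+07)
= 1.2192e+15 / 3.0660e+06
= 3.9765e+08 m/s

3.9765e+08


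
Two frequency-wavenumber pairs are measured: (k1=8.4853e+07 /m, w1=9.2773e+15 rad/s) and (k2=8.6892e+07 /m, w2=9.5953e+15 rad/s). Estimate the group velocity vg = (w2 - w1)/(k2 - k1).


vg = (w2 - w1) / (k2 - k1)
= (9.5953e+15 - 9.2773e+15) / (8.6892e+07 - 8.4853e+07)
= 3.1800e+14 / 2.0390e+06
= 1.5596e+08 m/s

1.5596e+08
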